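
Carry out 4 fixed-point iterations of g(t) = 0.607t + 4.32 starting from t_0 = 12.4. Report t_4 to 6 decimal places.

t_1 = g(12.400000) = 11.846800
t_2 = g(11.846800) = 11.511008
t_3 = g(11.511008) = 11.307182
t_4 = g(11.307182) = 11.183459

11.183459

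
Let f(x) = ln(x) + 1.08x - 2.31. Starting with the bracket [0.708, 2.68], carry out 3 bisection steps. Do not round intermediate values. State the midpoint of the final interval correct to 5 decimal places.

1.57075

f(0.708000) = -1.890671, f(2.680000) = 1.570217 (opposite signs)
step 1: m = 1.694000, f(m) = 0.046613 > 0 → root in [0.708000, 1.694000]
step 2: m = 1.201000, f(m) = -0.829765 < 0 → root in [1.201000, 1.694000]
step 3: m = 1.447500, f(m) = -0.376862 < 0 → root in [1.447500, 1.694000]
Midpoint of [1.447500, 1.694000] = 1.570750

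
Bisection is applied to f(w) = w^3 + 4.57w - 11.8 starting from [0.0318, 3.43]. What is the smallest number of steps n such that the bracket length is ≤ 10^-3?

Initial width b − a = 3.43 − 0.0318 = 3.398200.
After n steps the width is (b−a)/2^n; need (b−a)/2^n ≤ 10^-3.
So n ≥ log₂(3.398200/10^-3) = log₂(3398.2000) ≈ 11.7306.
Hence n = 12.

12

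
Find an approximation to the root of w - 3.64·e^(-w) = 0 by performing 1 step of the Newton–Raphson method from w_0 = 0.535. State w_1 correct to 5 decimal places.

Newton update: w ← w − f(w)/f'(w).
f'(w) = 1 + 3.64·e^(-w)
w_0 = 0.535000: f = -1.596836, f' = 3.131836 → w_1 = 0.535000 - (-1.596836)/(3.131836) = 1.044872

1.04487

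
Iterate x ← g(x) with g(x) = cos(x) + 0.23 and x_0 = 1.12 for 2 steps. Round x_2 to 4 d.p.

x_1 = g(1.120000) = 0.665682
x_2 = g(0.665682) = 1.016495

1.0165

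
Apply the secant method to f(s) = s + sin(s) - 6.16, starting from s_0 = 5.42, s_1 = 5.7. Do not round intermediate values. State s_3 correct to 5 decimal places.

f(s_0) = -1.499917, f(s_1) = -1.010686
s_2 = 5.700000 - (-1.010686)·(5.700000 - 5.420000)/(-1.010686 - (-1.499917)) = 6.278442; f(s_2) = 0.113699
s_3 = 6.278442 - (0.113699)·(6.278442 - 5.700000)/(0.113699 - (-1.010686)) = 6.219949; f(s_3) = -0.003244

6.21995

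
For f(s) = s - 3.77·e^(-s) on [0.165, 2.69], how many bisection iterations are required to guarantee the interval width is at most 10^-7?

Initial width b − a = 2.69 − 0.165 = 2.525000.
After n steps the width is (b−a)/2^n; need (b−a)/2^n ≤ 10^-7.
So n ≥ log₂(2.525000/10^-7) = log₂(25250000.0000) ≈ 24.5898.
Hence n = 25.

25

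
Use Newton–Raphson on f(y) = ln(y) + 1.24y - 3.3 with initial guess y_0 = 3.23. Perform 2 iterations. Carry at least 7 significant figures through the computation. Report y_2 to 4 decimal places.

f'(y) = 1/y + 1.24
y_0 = 3.230000: f = 1.877682, f' = 1.549598 → y_1 = 3.230000 - (1.877682)/(1.549598) = 2.018278
y_1 = 2.018278: f = -0.095091, f' = 1.735472 → y_2 = 2.018278 - (-0.095091)/(1.735472) = 2.073070

2.0731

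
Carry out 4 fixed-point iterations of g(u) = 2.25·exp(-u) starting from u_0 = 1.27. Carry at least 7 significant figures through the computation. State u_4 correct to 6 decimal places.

1.139500

u_1 = g(1.270000) = 0.631871
u_2 = g(0.631871) = 1.196091
u_3 = g(1.196091) = 0.680341
u_4 = g(0.680341) = 1.139500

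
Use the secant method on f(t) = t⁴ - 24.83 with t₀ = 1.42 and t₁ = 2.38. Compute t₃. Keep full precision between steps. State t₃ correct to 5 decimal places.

2.22244

f(t_0) = -20.764131, f(t_1) = 7.255427
t_2 = 2.380000 - (7.255427)·(2.380000 - 1.420000)/(7.255427 - (-20.764131)) = 2.131416; f(t_2) = -4.191744
t_3 = 2.131416 - (-4.191744)·(2.131416 - 2.380000)/(-4.191744 - (7.255427)) = 2.222443; f(t_3) = -0.433782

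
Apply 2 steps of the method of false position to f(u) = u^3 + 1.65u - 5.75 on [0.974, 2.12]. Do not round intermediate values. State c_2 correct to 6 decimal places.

1.440708

f(0.974000) = -3.218890, f(2.120000) = 7.276128
step 1: c = 1.325486, f(c) = -1.234187 < 0 → new bracket [1.325486, 2.120000]
step 2: c = 1.440708, f(c) = -0.382441 < 0 → new bracket [1.440708, 2.120000]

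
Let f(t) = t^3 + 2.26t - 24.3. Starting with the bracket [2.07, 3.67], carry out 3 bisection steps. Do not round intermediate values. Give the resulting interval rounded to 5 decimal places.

[2.47000, 2.67000]

f(2.070000) = -10.752057, f(3.670000) = 33.425063 (opposite signs)
step 1: m = 2.870000, f(m) = 5.826103 > 0 → root in [2.070000, 2.870000]
step 2: m = 2.470000, f(m) = -3.648577 < 0 → root in [2.470000, 2.870000]
step 3: m = 2.670000, f(m) = 0.768363 > 0 → root in [2.470000, 2.670000]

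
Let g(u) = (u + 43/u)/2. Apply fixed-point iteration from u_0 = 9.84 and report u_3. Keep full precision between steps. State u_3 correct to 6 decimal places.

6.557472

u_1 = g(9.840000) = 7.104959
u_2 = g(7.104959) = 6.578535
u_3 = g(6.578535) = 6.557472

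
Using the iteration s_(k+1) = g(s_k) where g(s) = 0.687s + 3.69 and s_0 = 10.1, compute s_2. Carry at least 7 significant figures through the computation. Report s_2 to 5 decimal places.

s_1 = g(10.100000) = 10.628700
s_2 = g(10.628700) = 10.991917

10.99192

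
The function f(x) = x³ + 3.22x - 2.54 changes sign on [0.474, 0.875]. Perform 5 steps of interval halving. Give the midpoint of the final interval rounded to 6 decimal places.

0.693297

f(0.474000) = -0.907224, f(0.875000) = 0.947422 (opposite signs)
step 1: m = 0.674500, f(m) = -0.061246 < 0 → root in [0.674500, 0.875000]
step 2: m = 0.774750, f(m) = 0.419729 > 0 → root in [0.674500, 0.774750]
step 3: m = 0.724625, f(m) = 0.173780 > 0 → root in [0.674500, 0.724625]
step 4: m = 0.699563, f(m) = 0.054949 > 0 → root in [0.674500, 0.699563]
step 5: m = 0.687031, f(m) = -0.003472 < 0 → root in [0.687031, 0.699563]
Midpoint of [0.687031, 0.699563] = 0.693297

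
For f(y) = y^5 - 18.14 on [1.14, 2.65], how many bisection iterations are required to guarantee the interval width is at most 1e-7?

Initial width b − a = 2.65 − 1.14 = 1.510000.
After n steps the width is (b−a)/2^n; need (b−a)/2^n ≤ 1e-7.
So n ≥ log₂(1.510000/1e-7) = log₂(15100000.0000) ≈ 23.8480.
Hence n = 24.

24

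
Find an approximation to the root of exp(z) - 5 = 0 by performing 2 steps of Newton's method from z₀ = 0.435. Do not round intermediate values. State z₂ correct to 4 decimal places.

2.0171

Newton update: z ← z − f(z)/f'(z).
f'(z) = exp(z)
z_0 = 0.435000: f = -3.455037, f' = 1.544963 → z_1 = 0.435000 - (-3.455037)/(1.544963) = 2.671323
z_1 = 2.671323: f = 9.459091, f' = 14.459091 → z_2 = 2.671323 - (9.459091)/(14.459091) = 2.017127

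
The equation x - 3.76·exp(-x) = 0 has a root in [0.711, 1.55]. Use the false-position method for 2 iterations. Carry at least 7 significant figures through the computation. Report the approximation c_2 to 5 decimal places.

f(0.711000) = -1.135735, f(1.550000) = 0.751948
step 1: c = 1.215789, f(c) = 0.101039 > 0 → new bracket [0.711000, 1.215789]
step 2: c = 1.174550, f(c) = 0.012868 > 0 → new bracket [0.711000, 1.174550]

1.17455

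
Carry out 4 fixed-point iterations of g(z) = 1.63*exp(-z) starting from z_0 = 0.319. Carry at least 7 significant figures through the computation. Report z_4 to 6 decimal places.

z_1 = g(0.319000) = 1.184807
z_2 = g(1.184807) = 0.498462
z_3 = g(0.498462) = 0.990166
z_4 = g(0.990166) = 0.605569

0.605569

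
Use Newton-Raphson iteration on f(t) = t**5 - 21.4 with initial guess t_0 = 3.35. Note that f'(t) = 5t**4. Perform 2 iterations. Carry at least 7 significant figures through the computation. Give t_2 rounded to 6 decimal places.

2.250075

t_0 = 3.350000: f = 400.514096, f' = 629.722531 → t_1 = 3.350000 - (400.514096)/(629.722531) = 2.713983
t_1 = 2.713983: f = 125.843385, f' = 271.268045 → t_2 = 2.713983 - (125.843385)/(271.268045) = 2.250075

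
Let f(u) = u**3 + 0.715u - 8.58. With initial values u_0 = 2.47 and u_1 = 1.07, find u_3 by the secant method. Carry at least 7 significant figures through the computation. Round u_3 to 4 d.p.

2.0790

f(u_0) = 8.255273, f(u_1) = -6.589907
u_2 = 1.070000 - (-6.589907)·(1.070000 - 2.470000)/(-6.589907 - (8.255273)) = 1.691472; f(u_2) = -2.531161
u_3 = 1.691472 - (-2.531161)·(1.691472 - 1.070000)/(-2.531161 - (-6.589907)) = 2.079042; f(u_3) = 1.893000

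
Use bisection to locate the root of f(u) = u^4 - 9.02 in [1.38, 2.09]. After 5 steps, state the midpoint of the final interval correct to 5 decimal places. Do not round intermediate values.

1.72391

f(1.380000) = -5.393261, f(2.090000) = 10.060298 (opposite signs)
step 1: m = 1.735000, f(m) = 0.041455 > 0 → root in [1.380000, 1.735000]
step 2: m = 1.557500, f(m) = -3.135464 < 0 → root in [1.557500, 1.735000]
step 3: m = 1.646250, f(m) = -1.675146 < 0 → root in [1.646250, 1.735000]
step 4: m = 1.690625, f(m) = -0.850619 < 0 → root in [1.690625, 1.735000]
step 5: m = 1.712812, f(m) = -0.413248 < 0 → root in [1.712812, 1.735000]
Midpoint of [1.712812, 1.735000] = 1.723906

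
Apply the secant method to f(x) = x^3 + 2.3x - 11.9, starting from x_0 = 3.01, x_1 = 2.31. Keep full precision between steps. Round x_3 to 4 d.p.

1.9660

f(x_0) = 22.293901, f(x_1) = 5.739391
x_2 = 2.310000 - (5.739391)·(2.310000 - 3.010000)/(5.739391 - (22.293901)) = 2.067312; f(x_2) = 1.690059
x_3 = 2.067312 - (1.690059)·(2.067312 - 2.310000)/(1.690059 - (5.739391)) = 1.966023; f(x_3) = 0.221011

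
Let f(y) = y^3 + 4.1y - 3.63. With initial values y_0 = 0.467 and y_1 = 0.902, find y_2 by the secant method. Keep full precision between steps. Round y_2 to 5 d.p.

f(y_0) = -1.613452, f(y_1) = 0.802071
y_2 = 0.902000 - (0.802071)·(0.902000 - 0.467000)/(0.802071 - (-1.613452)) = 0.757559; f(y_2) = -0.089249

0.75756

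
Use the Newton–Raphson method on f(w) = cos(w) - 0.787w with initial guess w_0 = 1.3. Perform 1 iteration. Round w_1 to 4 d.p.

Newton update: w ← w − f(w)/f'(w).
f'(w) = -sin(w) - 0.787
w_0 = 1.300000: f = -0.755601, f' = -1.750558 → w_1 = 1.300000 - (-0.755601)/(-1.750558) = 0.868366

0.8684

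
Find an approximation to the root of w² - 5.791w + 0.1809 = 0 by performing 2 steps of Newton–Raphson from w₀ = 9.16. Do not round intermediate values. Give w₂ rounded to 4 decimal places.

5.8720

f'(w) = 2w - 5.791
w_0 = 9.160000: f = 31.040940, f' = 12.529000 → w_1 = 9.160000 - (31.040940)/(12.529000) = 6.682473
w_1 = 6.682473: f = 6.138142, f' = 7.573945 → w_2 = 6.682473 - (6.138142)/(7.573945) = 5.872044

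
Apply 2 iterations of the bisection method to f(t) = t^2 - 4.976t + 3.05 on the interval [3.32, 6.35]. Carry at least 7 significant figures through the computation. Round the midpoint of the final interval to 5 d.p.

f(3.320000) = -2.447920, f(6.350000) = 11.774900 (opposite signs)
step 1: m = 4.835000, f(m) = 2.368265 > 0 → root in [3.320000, 4.835000]
step 2: m = 4.077500, f(m) = -0.613634 < 0 → root in [4.077500, 4.835000]
Midpoint of [4.077500, 4.835000] = 4.456250

4.45625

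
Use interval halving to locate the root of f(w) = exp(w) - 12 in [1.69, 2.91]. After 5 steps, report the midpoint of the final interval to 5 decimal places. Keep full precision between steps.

f(1.690000) = -6.580519, f(2.910000) = 6.356799 (opposite signs)
step 1: m = 2.300000, f(m) = -2.025818 < 0 → root in [2.300000, 2.910000]
step 2: m = 2.605000, f(m) = 1.531225 > 0 → root in [2.300000, 2.605000]
step 3: m = 2.452500, f(m) = -0.382646 < 0 → root in [2.452500, 2.605000]
step 4: m = 2.528750, f(m) = 0.537824 > 0 → root in [2.452500, 2.528750]
step 5: m = 2.490625, f(m) = 0.068817 > 0 → root in [2.452500, 2.490625]
Midpoint of [2.452500, 2.490625] = 2.471562

2.47156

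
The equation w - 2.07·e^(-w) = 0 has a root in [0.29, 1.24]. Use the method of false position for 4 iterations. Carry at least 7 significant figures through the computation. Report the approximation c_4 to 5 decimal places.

0.86866

f(0.290000) = -1.258906, f(1.240000) = 0.640975
step 1: c = 0.919492, f(c) = 0.094139 > 0 → new bracket [0.290000, 0.919492]
step 2: c = 0.875695, f(c) = 0.013390 > 0 → new bracket [0.290000, 0.875695]
step 3: c = 0.869531, f(c) = 0.001894 > 0 → new bracket [0.290000, 0.869531]
step 4: c = 0.868660, f(c) = 0.000268 > 0 → new bracket [0.290000, 0.868660]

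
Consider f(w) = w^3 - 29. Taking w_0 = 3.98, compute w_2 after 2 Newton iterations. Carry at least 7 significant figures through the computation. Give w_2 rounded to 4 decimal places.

3.0833

Newton update: w ← w − f(w)/f'(w).
f'(w) = 3w^2
w_0 = 3.980000: f = 34.044792, f' = 47.521200 → w_1 = 3.980000 - (34.044792)/(47.521200) = 3.263587
w_1 = 3.263587: f = 5.760475, f' = 31.953006 → w_2 = 3.263587 - (5.760475)/(31.953006) = 3.083308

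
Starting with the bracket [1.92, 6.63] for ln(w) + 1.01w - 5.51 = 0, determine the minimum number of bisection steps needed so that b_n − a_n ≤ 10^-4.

Initial width b − a = 6.63 − 1.92 = 4.710000.
After n steps the width is (b−a)/2^n; need (b−a)/2^n ≤ 10^-4.
So n ≥ log₂(4.710000/10^-4) = log₂(47100.0000) ≈ 15.5234.
Hence n = 16.

16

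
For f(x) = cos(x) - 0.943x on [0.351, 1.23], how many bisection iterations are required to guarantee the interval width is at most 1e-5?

17

Initial width b − a = 1.23 − 0.351 = 0.879000.
After n steps the width is (b−a)/2^n; need (b−a)/2^n ≤ 1e-5.
So n ≥ log₂(0.879000/1e-5) = log₂(87900.0000) ≈ 16.4236.
Hence n = 17.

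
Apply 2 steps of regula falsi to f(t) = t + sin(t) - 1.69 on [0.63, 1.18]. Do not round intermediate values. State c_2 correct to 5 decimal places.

0.90519

f(0.630000) = -0.470855, f(1.180000) = 0.414606
step 1: c = 0.922469, f(c) = 0.029565 > 0 → new bracket [0.630000, 0.922469]
step 2: c = 0.905190, f(c) = 0.001733 > 0 → new bracket [0.630000, 0.905190]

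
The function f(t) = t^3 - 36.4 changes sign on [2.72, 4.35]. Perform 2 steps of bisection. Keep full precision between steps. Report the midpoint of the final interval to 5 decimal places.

3.33125

f(2.720000) = -16.276352, f(4.350000) = 45.912875 (opposite signs)
step 1: m = 3.535000, f(m) = 7.774155 > 0 → root in [2.720000, 3.535000]
step 2: m = 3.127500, f(m) = -5.809121 < 0 → root in [3.127500, 3.535000]
Midpoint of [3.127500, 3.535000] = 3.331250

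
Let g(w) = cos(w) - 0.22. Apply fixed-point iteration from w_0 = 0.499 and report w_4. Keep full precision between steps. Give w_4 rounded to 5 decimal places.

0.59314

w_1 = g(0.499000) = 0.658062
w_2 = g(0.658062) = 0.571179
w_3 = g(0.571179) = 0.621264
w_4 = g(0.621264) = 0.593143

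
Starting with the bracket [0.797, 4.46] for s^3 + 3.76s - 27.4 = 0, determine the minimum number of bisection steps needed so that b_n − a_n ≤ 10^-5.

19

Initial width b − a = 4.46 − 0.797 = 3.663000.
After n steps the width is (b−a)/2^n; need (b−a)/2^n ≤ 10^-5.
So n ≥ log₂(3.663000/10^-5) = log₂(366300.0000) ≈ 18.4827.
Hence n = 19.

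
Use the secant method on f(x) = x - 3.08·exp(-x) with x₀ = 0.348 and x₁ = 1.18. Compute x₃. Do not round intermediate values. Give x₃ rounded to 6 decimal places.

1.062769

f(x_0) = -1.826785, f(x_1) = 0.233581
x_2 = 1.180000 - (0.233581)·(1.180000 - 0.348000)/(0.233581 - (-1.826785)) = 1.085677; f(x_2) = 0.045644
x_3 = 1.085677 - (0.045644)·(1.085677 - 1.180000)/(0.045644 - (0.233581)) = 1.062769; f(x_3) = -0.001364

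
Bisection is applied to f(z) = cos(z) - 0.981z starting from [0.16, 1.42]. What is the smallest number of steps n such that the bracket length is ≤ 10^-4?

Initial width b − a = 1.42 − 0.16 = 1.260000.
After n steps the width is (b−a)/2^n; need (b−a)/2^n ≤ 10^-4.
So n ≥ log₂(1.260000/10^-4) = log₂(12600.0000) ≈ 13.6211.
Hence n = 14.

14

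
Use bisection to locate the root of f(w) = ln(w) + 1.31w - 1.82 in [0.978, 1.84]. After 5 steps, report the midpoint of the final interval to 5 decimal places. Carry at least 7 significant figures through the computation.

1.23391

f(0.978000) = -0.561066, f(1.840000) = 1.200166 (opposite signs)
step 1: m = 1.409000, f(m) = 0.368670 > 0 → root in [0.978000, 1.409000]
step 2: m = 1.193500, f(m) = -0.079625 < 0 → root in [1.193500, 1.409000]
step 3: m = 1.301250, f(m) = 0.147963 > 0 → root in [1.193500, 1.301250]
step 4: m = 1.247375, f(m) = 0.035103 > 0 → root in [1.193500, 1.247375]
step 5: m = 1.220438, f(m) = -0.022017 < 0 → root in [1.220438, 1.247375]
Midpoint of [1.220438, 1.247375] = 1.233906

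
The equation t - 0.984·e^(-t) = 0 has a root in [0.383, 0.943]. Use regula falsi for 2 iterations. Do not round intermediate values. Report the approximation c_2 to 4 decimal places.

0.5617

False-position update: c = (a·f(b) − b·f(a))/(f(b) − f(a)); replace the endpoint whose sign matches f(c).
f(0.383000) = -0.287904, f(0.943000) = 0.559774
step 1: c = 0.573198, f(c) = 0.018497 > 0 → new bracket [0.383000, 0.573198]
step 2: c = 0.561716, f(c) = 0.000609 > 0 → new bracket [0.383000, 0.561716]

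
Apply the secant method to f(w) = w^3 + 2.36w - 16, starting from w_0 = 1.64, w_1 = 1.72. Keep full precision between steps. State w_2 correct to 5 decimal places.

2.35279

f(w_0) = -7.718656, f(w_1) = -6.852352
w_2 = 1.720000 - (-6.852352)·(1.720000 - 1.640000)/(-6.852352 - (-7.718656)) = 2.352790; f(w_2) = 2.576730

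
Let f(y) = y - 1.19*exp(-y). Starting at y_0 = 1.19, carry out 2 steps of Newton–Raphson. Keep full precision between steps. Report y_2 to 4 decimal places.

0.6318

f'(y) = 1 + 1.19*exp(-y)
y_0 = 1.190000: f = 0.827977, f' = 1.362023 → y_1 = 1.190000 - (0.827977)/(1.362023) = 0.582098
y_1 = 0.582098: f = -0.082785, f' = 1.664883 → y_2 = 0.582098 - (-0.082785)/(1.664883) = 0.631822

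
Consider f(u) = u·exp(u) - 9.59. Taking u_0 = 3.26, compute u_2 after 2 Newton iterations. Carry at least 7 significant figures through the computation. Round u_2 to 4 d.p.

f'(u) = (u + 1)·exp(u)
u_0 = 3.260000: f = 75.331491, f' = 110.971028 → u_1 = 3.260000 - (75.331491)/(110.971028) = 2.581161
u_1 = 2.581161: f = 24.513497, f' = 47.315963 → u_2 = 2.581161 - (24.513497)/(47.315963) = 2.063080

2.0631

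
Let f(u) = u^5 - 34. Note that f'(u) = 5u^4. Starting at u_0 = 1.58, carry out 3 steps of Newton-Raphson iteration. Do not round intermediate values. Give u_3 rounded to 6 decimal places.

u_0 = 1.580000: f = -24.153420, f' = 31.160065 → u_1 = 1.580000 - (-24.153420)/(31.160065) = 2.355140
u_1 = 2.355140: f = 38.457584, f' = 153.828598 → u_2 = 2.355140 - (38.457584)/(153.828598) = 2.105137
u_2 = 2.105137: f = 7.343023, f' = 98.195546 → u_3 = 2.105137 - (7.343023)/(98.195546) = 2.030358

2.030358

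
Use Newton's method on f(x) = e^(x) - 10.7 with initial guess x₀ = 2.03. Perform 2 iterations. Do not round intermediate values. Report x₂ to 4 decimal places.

2.3723

Newton update: x ← x − f(x)/f'(x).
f'(x) = e^(x)
x_0 = 2.030000: f = -3.085914, f' = 7.614086 → x_1 = 2.030000 - (-3.085914)/(7.614086) = 2.435290
x_1 = 2.435290: f = 0.719131, f' = 11.419131 → x_2 = 2.435290 - (0.719131)/(11.419131) = 2.372314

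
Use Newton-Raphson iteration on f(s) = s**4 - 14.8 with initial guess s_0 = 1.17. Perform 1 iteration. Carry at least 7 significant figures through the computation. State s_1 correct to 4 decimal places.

3.1877

Newton update: s ← s − f(s)/f'(s).
f'(s) = 4s**3
s_0 = 1.170000: f = -12.926113, f' = 6.406452 → s_1 = 1.170000 - (-12.926113)/(6.406452) = 3.187671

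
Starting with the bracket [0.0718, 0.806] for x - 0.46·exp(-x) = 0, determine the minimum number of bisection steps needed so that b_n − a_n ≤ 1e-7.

Initial width b − a = 0.806 − 0.0718 = 0.734200.
After n steps the width is (b−a)/2^n; need (b−a)/2^n ≤ 1e-7.
So n ≥ log₂(0.734200/1e-7) = log₂(7342000.0000) ≈ 22.8077.
Hence n = 23.

23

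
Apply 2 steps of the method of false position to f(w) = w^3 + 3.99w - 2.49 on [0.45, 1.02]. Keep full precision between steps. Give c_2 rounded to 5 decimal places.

0.57288

f(0.450000) = -0.603375, f(1.020000) = 2.641008
step 1: c = 0.556006, f(c) = -0.099651 < 0 → new bracket [0.556006, 1.020000]
step 2: c = 0.572877, f(c) = -0.016210 < 0 → new bracket [0.572877, 1.020000]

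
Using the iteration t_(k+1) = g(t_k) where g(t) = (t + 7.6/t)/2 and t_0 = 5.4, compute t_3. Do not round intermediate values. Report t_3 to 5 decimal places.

2.75748

t_1 = g(5.400000) = 3.403704
t_2 = g(3.403704) = 2.818283
t_3 = g(2.818283) = 2.757480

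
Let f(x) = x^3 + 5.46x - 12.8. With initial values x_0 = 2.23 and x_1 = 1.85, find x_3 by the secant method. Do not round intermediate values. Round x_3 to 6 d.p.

f(x_0) = 10.465367, f(x_1) = 3.632625
x_2 = 1.850000 - (3.632625)·(1.850000 - 2.230000)/(3.632625 - (10.465367)) = 1.647973; f(x_2) = 0.673524
x_3 = 1.647973 - (0.673524)·(1.647973 - 1.850000)/(0.673524 - (3.632625)) = 1.601990; f(x_3) = 0.058162

1.601990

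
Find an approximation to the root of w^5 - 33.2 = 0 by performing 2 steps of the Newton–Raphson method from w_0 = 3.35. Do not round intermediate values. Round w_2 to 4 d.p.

f'(w) = 5w^4
w_0 = 3.350000: f = 388.714096, f' = 629.722531 → w_1 = 3.350000 - (388.714096)/(629.722531) = 2.732722
w_1 = 2.732722: f = 119.197195, f' = 278.837759 → w_2 = 2.732722 - (119.197195)/(278.837759) = 2.305243

2.3052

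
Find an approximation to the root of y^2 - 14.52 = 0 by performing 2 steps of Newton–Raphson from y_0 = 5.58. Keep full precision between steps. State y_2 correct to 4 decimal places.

3.8201

Newton update: y ← y − f(y)/f'(y).
f'(y) = 2y
y_0 = 5.580000: f = 16.616400, f' = 11.160000 → y_1 = 5.580000 - (16.616400)/(11.160000) = 4.091075
y_1 = 4.091075: f = 2.216897, f' = 8.182151 → y_2 = 4.091075 - (2.216897)/(8.182151) = 3.820132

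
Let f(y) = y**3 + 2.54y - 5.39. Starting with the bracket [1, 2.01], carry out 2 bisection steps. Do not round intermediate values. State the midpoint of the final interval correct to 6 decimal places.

f(1.000000) = -1.850000, f(2.010000) = 7.836001 (opposite signs)
step 1: m = 1.505000, f(m) = 1.841563 > 0 → root in [1.000000, 1.505000]
step 2: m = 1.252500, f(m) = -0.243783 < 0 → root in [1.252500, 1.505000]
Midpoint of [1.252500, 1.505000] = 1.378750

1.378750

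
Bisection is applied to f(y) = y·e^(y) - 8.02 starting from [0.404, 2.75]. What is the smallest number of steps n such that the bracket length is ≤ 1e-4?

Initial width b − a = 2.75 − 0.404 = 2.346000.
After n steps the width is (b−a)/2^n; need (b−a)/2^n ≤ 1e-4.
So n ≥ log₂(2.346000/1e-4) = log₂(23460.0000) ≈ 14.5179.
Hence n = 15.

15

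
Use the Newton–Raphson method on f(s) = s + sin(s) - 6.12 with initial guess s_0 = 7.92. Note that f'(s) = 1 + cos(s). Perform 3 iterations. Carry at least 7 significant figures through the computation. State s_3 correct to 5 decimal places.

6.18333

Newton update: s ← s − f(s)/f'(s).
s_0 = 7.920000: f = 2.797822, f' = 0.934030 → s_1 = 7.920000 - (2.797822)/(0.934030) = 4.924569
s_1 = 4.924569: f = -2.173006, f' = 1.210591 → s_2 = 4.924569 - (-2.173006)/(1.210591) = 6.719564
s_2 = 6.719564: f = 1.022225, f' = 1.906288 → s_3 = 6.719564 - (1.022225)/(1.906288) = 6.183326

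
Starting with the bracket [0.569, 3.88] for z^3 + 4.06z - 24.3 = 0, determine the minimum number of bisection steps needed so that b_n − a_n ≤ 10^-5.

Initial width b − a = 3.88 − 0.569 = 3.311000.
After n steps the width is (b−a)/2^n; need (b−a)/2^n ≤ 10^-5.
So n ≥ log₂(3.311000/10^-5) = log₂(331100.0000) ≈ 18.3369.
Hence n = 19.

19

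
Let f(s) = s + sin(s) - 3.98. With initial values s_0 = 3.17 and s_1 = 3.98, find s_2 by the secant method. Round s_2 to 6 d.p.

10.331732

f(s_0) = -0.838404, f(s_1) = -0.743579
s_2 = 3.980000 - (-0.743579)·(3.980000 - 3.170000)/(-0.743579 - (-0.838404)) = 10.331732; f(s_2) = 5.564101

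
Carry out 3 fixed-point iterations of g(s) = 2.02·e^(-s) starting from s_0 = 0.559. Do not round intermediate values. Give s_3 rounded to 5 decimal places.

1.06895

s_1 = g(0.559000) = 1.154997
s_2 = g(1.154997) = 0.636418
s_3 = g(0.636418) = 1.068953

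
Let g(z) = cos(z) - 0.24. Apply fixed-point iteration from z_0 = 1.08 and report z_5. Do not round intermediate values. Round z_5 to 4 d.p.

z_1 = g(1.080000) = 0.231328
z_2 = g(0.231328) = 0.733363
z_3 = g(0.733363) = 0.502928
z_4 = g(0.502928) = 0.636175
z_5 = g(0.636175) = 0.564374

0.5644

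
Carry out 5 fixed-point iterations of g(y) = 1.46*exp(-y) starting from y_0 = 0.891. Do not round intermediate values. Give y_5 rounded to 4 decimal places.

0.6837

y_1 = g(0.891000) = 0.598958
y_2 = g(0.598958) = 0.802100
y_3 = g(0.802100) = 0.654644
y_4 = g(0.654644) = 0.758655
y_5 = g(0.758655) = 0.683712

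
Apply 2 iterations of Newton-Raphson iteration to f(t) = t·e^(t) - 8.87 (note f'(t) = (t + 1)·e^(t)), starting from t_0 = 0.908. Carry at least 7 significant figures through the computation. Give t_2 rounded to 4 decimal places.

t_0 = 0.908000: f = -6.618742, f' = 4.730617 → t_1 = 0.908000 - (-6.618742)/(4.730617) = 2.307129
t_1 = 2.307129: f = 14.306356, f' = 33.221897 → t_2 = 2.307129 - (14.306356)/(33.221897) = 1.876498

1.8765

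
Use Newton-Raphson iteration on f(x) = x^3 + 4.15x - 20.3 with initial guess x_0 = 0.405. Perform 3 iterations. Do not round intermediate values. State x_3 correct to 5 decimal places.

2.40886

f'(x) = 3x^2 + 4.15
x_0 = 0.405000: f = -18.552820, f' = 4.642075 → x_1 = 0.405000 - (-18.552820)/(4.642075) = 4.401665
x_1 = 4.401665: f = 83.247666, f' = 62.273971 → x_2 = 4.401665 - (83.247666)/(62.273971) = 3.064868
x_2 = 3.064868: f = 21.208786, f' = 32.330250 → x_3 = 3.064868 - (21.208786)/(32.330250) = 2.408864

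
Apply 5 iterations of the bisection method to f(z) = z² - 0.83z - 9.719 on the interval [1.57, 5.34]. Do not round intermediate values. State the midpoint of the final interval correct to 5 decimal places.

f(1.570000) = -8.557200, f(5.340000) = 14.364400 (opposite signs)
step 1: m = 3.455000, f(m) = -0.649625 < 0 → root in [3.455000, 5.340000]
step 2: m = 4.397500, f(m) = 5.969081 > 0 → root in [3.455000, 4.397500]
step 3: m = 3.926250, f(m) = 2.437652 > 0 → root in [3.455000, 3.926250]
step 4: m = 3.690625, f(m) = 0.838494 > 0 → root in [3.455000, 3.690625]
step 5: m = 3.572812, f(m) = 0.080555 > 0 → root in [3.455000, 3.572812]
Midpoint of [3.455000, 3.572812] = 3.513906

3.51391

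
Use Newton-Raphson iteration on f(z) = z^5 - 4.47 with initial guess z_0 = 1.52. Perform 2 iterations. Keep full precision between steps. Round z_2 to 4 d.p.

1.3508

Newton update: z ← z − f(z)/f'(z).
f'(z) = 5z^4
z_0 = 1.520000: f = 3.643681, f' = 26.689741 → z_1 = 1.520000 - (3.643681)/(26.689741) = 1.383480
z_1 = 1.383480: f = 0.598326, f' = 18.317308 → z_2 = 1.383480 - (0.598326)/(18.317308) = 1.350816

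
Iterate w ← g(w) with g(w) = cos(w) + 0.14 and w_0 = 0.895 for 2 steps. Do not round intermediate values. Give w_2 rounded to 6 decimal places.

w_1 = g(0.895000) = 0.765519
w_2 = g(0.765519) = 0.861023

0.861023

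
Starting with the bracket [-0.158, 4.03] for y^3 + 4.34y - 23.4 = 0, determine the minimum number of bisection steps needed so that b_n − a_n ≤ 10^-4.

16

Initial width b − a = 4.03 − -0.158 = 4.188000.
After n steps the width is (b−a)/2^n; need (b−a)/2^n ≤ 10^-4.
So n ≥ log₂(4.188000/10^-4) = log₂(41880.0000) ≈ 15.3540.
Hence n = 16.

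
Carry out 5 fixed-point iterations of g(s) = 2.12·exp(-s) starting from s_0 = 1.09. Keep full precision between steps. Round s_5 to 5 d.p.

s_1 = g(1.090000) = 0.712779
s_2 = g(0.712779) = 1.039393
s_3 = g(1.039393) = 0.749779
s_4 = g(0.749779) = 1.001639
s_5 = g(1.001639) = 0.778627

0.77863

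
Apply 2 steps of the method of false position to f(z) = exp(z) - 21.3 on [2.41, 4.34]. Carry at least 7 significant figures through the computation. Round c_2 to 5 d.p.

f(2.410000) = -10.166039, f(4.340000) = 55.407539
step 1: c = 2.709213, f(c) = -6.282551 < 0 → new bracket [2.709213, 4.340000]
step 2: c = 2.875293, f(c) = -3.569381 < 0 → new bracket [2.875293, 4.340000]

2.87529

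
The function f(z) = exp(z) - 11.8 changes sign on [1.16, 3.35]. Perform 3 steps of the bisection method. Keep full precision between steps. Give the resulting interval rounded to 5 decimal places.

f(1.160000) = -8.610067, f(3.350000) = 16.702734 (opposite signs)
step 1: m = 2.255000, f(m) = -2.264707 < 0 → root in [2.255000, 3.350000]
step 2: m = 2.802500, f(m) = 4.685810 > 0 → root in [2.255000, 2.802500]
step 3: m = 2.528750, f(m) = 0.737824 > 0 → root in [2.255000, 2.528750]

[2.25500, 2.52875]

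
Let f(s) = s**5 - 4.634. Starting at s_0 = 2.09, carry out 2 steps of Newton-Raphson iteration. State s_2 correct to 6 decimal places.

1.482212

Newton update: s ← s − f(s)/f'(s).
f'(s) = 5s**4
s_0 = 2.090000: f = 35.243822, f' = 95.401488 → s_1 = 2.090000 - (35.243822)/(95.401488) = 1.720574
s_1 = 1.720574: f = 10.444785, f' = 43.819063 → s_2 = 1.720574 - (10.444785)/(43.819063) = 1.482212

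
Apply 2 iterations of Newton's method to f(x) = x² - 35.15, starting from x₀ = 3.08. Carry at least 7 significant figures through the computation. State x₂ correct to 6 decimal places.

6.048504

f'(x) = 2x
x_0 = 3.080000: f = -25.663600, f' = 6.160000 → x_1 = 3.080000 - (-25.663600)/(6.160000) = 7.246169
x_1 = 7.246169: f = 17.356963, f' = 14.492338 → x_2 = 7.246169 - (17.356963)/(14.492338) = 6.048504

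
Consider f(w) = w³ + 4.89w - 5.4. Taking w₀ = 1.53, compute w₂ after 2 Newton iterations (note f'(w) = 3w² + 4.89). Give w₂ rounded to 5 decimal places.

Newton update: w ← w − f(w)/f'(w).
w_0 = 1.530000: f = 5.663277, f' = 11.912700 → w_1 = 1.530000 - (5.663277)/(11.912700) = 1.054602
w_1 = 1.054602: f = 0.929914, f' = 8.226554 → w_2 = 1.054602 - (0.929914)/(8.226554) = 0.941564

0.94156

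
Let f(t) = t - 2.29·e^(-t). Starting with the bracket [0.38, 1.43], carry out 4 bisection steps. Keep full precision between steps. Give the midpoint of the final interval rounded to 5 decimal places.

f(0.380000) = -1.186043, f(1.430000) = 0.881983 (opposite signs)
step 1: m = 0.905000, f(m) = -0.021401 < 0 → root in [0.905000, 1.430000]
step 2: m = 1.167500, f(m) = 0.454981 > 0 → root in [0.905000, 1.167500]
step 3: m = 1.036250, f(m) = 0.223798 > 0 → root in [0.905000, 1.036250]
step 4: m = 0.970625, f(m) = 0.103067 > 0 → root in [0.905000, 0.970625]
Midpoint of [0.905000, 0.970625] = 0.937812

0.93781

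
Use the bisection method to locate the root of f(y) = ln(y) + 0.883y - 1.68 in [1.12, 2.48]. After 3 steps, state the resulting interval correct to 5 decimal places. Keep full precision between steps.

[1.46000, 1.63000]

f(1.120000) = -0.577711, f(2.480000) = 1.418099 (opposite signs)
step 1: m = 1.800000, f(m) = 0.497187 > 0 → root in [1.120000, 1.800000]
step 2: m = 1.460000, f(m) = -0.012384 < 0 → root in [1.460000, 1.800000]
step 3: m = 1.630000, f(m) = 0.247870 > 0 → root in [1.460000, 1.630000]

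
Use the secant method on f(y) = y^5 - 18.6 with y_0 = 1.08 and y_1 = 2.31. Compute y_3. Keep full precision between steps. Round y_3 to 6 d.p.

f(y_0) = -17.130672, f(y_1) = 47.174855
y_2 = 2.310000 - (47.174855)·(2.310000 - 1.080000)/(47.174855 - (-17.130672)) = 1.407666; f(y_2) = -13.072893
y_3 = 1.407666 - (-13.072893)·(1.407666 - 2.310000)/(-13.072893 - (47.174855)) = 1.603459; f(y_3) = -8.000392

1.603459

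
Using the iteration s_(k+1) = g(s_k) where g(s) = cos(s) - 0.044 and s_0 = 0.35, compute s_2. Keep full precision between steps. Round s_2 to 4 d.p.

0.5812

s_1 = g(0.350000) = 0.895373
s_2 = g(0.895373) = 0.581228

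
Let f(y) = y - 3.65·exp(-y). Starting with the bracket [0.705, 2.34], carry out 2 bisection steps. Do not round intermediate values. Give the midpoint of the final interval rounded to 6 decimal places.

f(0.705000) = -1.098496, f(2.340000) = 1.988404 (opposite signs)
step 1: m = 1.522500, f(m) = 0.726195 > 0 → root in [0.705000, 1.522500]
step 2: m = 1.113750, f(m) = -0.084638 < 0 → root in [1.113750, 1.522500]
Midpoint of [1.113750, 1.522500] = 1.318125

1.318125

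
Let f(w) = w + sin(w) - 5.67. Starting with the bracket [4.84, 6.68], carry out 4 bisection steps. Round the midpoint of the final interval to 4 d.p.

f(4.840000) = -1.821869, f(6.680000) = 1.396483 (opposite signs)
step 1: m = 5.760000, f(m) = -0.409642 < 0 → root in [5.760000, 6.680000]
step 2: m = 6.220000, f(m) = 0.486857 > 0 → root in [5.760000, 6.220000]
step 3: m = 5.990000, f(m) = 0.030997 > 0 → root in [5.760000, 5.990000]
step 4: m = 5.875000, f(m) = -0.191944 < 0 → root in [5.875000, 5.990000]
Midpoint of [5.875000, 5.990000] = 5.932500

5.9325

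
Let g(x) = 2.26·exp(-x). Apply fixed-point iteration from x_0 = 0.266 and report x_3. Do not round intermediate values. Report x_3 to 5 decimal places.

1.51522

x_1 = g(0.266000) = 1.732152
x_2 = g(1.732152) = 0.399801
x_3 = g(0.399801) = 1.515224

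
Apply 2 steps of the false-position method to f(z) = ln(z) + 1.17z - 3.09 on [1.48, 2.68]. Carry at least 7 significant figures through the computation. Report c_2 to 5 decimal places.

2.03536

False-position update: c = (a·f(b) − b·f(a))/(f(b) − f(a)); replace the endpoint whose sign matches f(c).
f(1.480000) = -0.966358, f(2.680000) = 1.031417
step 1: c = 2.060461, f(c) = 0.043668 > 0 → new bracket [1.480000, 2.060461]
step 2: c = 2.035364, f(c) = 0.002051 > 0 → new bracket [1.480000, 2.035364]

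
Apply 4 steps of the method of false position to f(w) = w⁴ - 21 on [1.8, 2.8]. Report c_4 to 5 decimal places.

f(1.800000) = -10.502400, f(2.800000) = 40.465600
step 1: c = 2.006059, f(c) = -4.805239 < 0 → new bracket [2.006059, 2.800000]
step 2: c = 2.090331, f(c) = -1.907612 < 0 → new bracket [2.090331, 2.800000]
step 3: c = 2.122280, f(c) = -0.713339 < 0 → new bracket [2.122280, 2.800000]
step 4: c = 2.134020, f(c) = -0.260711 < 0 → new bracket [2.134020, 2.800000]

2.13402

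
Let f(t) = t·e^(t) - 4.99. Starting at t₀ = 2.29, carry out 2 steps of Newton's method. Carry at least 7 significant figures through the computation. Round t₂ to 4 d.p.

1.4279

Newton update: t ← t − f(t)/f'(t).
f'(t) = (t + 1)·e^(t)
t_0 = 2.290000: f = 17.623607, f' = 32.488545 → t_1 = 2.290000 - (17.623607)/(32.488545) = 1.747544
t_1 = 1.747544: f = 5.041753, f' = 15.772239 → t_2 = 1.747544 - (5.041753)/(15.772239) = 1.427884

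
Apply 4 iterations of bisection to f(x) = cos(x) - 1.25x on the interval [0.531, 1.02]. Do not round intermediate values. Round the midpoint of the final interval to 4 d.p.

f(0.531000) = 0.198551, f(1.020000) = -0.751634 (opposite signs)
step 1: m = 0.775500, f(m) = -0.255304 < 0 → root in [0.531000, 0.775500]
step 2: m = 0.653250, f(m) = -0.022450 < 0 → root in [0.531000, 0.653250]
step 3: m = 0.592125, f(m) = 0.089600 > 0 → root in [0.592125, 0.653250]
step 4: m = 0.622688, f(m) = 0.033955 > 0 → root in [0.622688, 0.653250]
Midpoint of [0.622688, 0.653250] = 0.637969

0.6380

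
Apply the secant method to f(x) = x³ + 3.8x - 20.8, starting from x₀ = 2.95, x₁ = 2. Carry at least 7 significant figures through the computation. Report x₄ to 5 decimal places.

Secant update: x_(k+1) = x_k − f(x_k)·(x_k − x_(k-1))/(f(x_k) − f(x_(k-1))).
f(x_0) = 16.082375, f(x_1) = -5.200000
x_2 = 2.000000 - (-5.200000)·(2.000000 - 2.950000)/(-5.200000 - (16.082375)) = 2.232117; f(x_2) = -1.196776
x_3 = 2.232117 - (-1.196776)·(2.232117 - 2.000000)/(-1.196776 - (-5.200000)) = 2.301509; f(x_3) = 0.136699
x_4 = 2.301509 - (0.136699)·(2.301509 - 2.232117)/(0.136699 - (-1.196776)) = 2.294395; f(x_4) = -0.003025

2.29440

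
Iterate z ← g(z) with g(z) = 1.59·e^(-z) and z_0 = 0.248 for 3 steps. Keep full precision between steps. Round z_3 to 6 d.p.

z_1 = g(0.248000) = 1.240772
z_2 = g(1.240772) = 0.459766
z_3 = g(0.459766) = 1.003976

1.003976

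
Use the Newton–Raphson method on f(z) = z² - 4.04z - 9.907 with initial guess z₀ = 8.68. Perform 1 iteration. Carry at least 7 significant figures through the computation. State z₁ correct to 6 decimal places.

6.400105

f'(z) = 2z - 4.04
z_0 = 8.680000: f = 30.368200, f' = 13.320000 → z_1 = 8.680000 - (30.368200)/(13.320000) = 6.400105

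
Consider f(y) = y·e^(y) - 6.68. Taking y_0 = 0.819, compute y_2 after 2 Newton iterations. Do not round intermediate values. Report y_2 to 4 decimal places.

1.6288

f'(y) = (y + 1)·e^(y)
y_0 = 0.819000: f = -4.822319, f' = 4.125911 → y_1 = 0.819000 - (-4.822319)/(4.125911) = 1.987789
y_1 = 1.987789: f = 7.829619, f' = 21.808995 → y_2 = 1.987789 - (7.829619)/(21.808995) = 1.628780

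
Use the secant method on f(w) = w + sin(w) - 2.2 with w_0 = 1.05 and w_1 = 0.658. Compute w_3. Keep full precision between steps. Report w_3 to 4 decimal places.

1.2460

f(w_0) = -0.282577, f(w_1) = -0.930464
w_2 = 0.658000 - (-0.930464)·(0.658000 - 1.050000)/(-0.930464 - (-0.282577)) = 1.220971; f(w_2) = -0.039596
w_3 = 1.220971 - (-0.039596)·(1.220971 - 0.658000)/(-0.039596 - (-0.930464)) = 1.245993; f(w_3) = -0.006293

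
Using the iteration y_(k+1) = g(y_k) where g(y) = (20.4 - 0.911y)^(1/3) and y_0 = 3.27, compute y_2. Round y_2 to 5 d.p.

2.62260

y_1 = g(3.270000) = 2.592336
y_2 = g(2.592336) = 2.622603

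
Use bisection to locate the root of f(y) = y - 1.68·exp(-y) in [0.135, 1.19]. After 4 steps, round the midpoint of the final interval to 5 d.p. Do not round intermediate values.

f(0.135000) = -1.332843, f(1.190000) = 0.678908 (opposite signs)
step 1: m = 0.662500, f(m) = -0.203642 < 0 → root in [0.662500, 1.190000]
step 2: m = 0.926250, f(m) = 0.260909 > 0 → root in [0.662500, 0.926250]
step 3: m = 0.794375, f(m) = 0.035244 > 0 → root in [0.662500, 0.794375]
step 4: m = 0.728438, f(m) = -0.082436 < 0 → root in [0.728438, 0.794375]
Midpoint of [0.728438, 0.794375] = 0.761406

0.76141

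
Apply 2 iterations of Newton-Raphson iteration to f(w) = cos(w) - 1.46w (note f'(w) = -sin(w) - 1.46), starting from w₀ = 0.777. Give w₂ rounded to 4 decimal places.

0.5749

w_0 = 0.777000: f = -0.421400, f' = -2.161144 → w_1 = 0.777000 - (-0.421400)/(-2.161144) = 0.582011
w_1 = 0.582011: f = -0.014377, f' = -2.009705 → w_2 = 0.582011 - (-0.014377)/(-2.009705) = 0.574857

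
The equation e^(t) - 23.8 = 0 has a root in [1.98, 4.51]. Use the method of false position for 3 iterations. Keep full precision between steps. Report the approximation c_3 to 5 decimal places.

False-position update: c = (a·f(b) − b·f(a))/(f(b) − f(a)); replace the endpoint whose sign matches f(c).
f(1.980000) = -16.557257, f(4.510000) = 67.121819
step 1: c = 2.480601, f(c) = -11.851552 < 0 → new bracket [2.480601, 4.510000]
step 2: c = 2.785154, f(c) = -7.597692 < 0 → new bracket [2.785154, 4.510000]
step 3: c = 2.960541, f(c) = -4.491586 < 0 → new bracket [2.960541, 4.510000]

2.96054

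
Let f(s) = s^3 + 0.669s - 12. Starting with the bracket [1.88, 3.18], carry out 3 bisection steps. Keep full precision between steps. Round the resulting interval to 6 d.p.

[2.042500, 2.205000]

f(1.880000) = -4.097608, f(3.180000) = 22.284852 (opposite signs)
step 1: m = 2.530000, f(m) = 5.886847 > 0 → root in [1.880000, 2.530000]
step 2: m = 2.205000, f(m) = 0.195910 > 0 → root in [1.880000, 2.205000]
step 3: m = 2.042500, f(m) = -2.112653 < 0 → root in [2.042500, 2.205000]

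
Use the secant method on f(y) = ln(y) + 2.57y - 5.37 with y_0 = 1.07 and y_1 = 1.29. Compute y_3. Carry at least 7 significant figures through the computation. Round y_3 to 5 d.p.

f(y_0) = -2.552441, f(y_1) = -1.800058
y_2 = 1.290000 - (-1.800058)·(1.290000 - 1.070000)/(-1.800058 - (-2.552441)) = 1.816344; f(y_2) = -0.105170
y_3 = 1.816344 - (-0.105170)·(1.816344 - 1.290000)/(-0.105170 - (-1.800058)) = 1.849004; f(y_3) = -0.003411

1.84900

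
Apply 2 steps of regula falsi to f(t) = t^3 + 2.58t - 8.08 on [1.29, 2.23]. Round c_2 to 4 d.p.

1.5649

f(1.290000) = -2.605111, f(2.230000) = 8.762967
step 1: c = 1.505411, f(c) = -0.784387 < 0 → new bracket [1.505411, 2.230000]
step 2: c = 1.564941, f(c) = -0.209848 < 0 → new bracket [1.564941, 2.230000]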